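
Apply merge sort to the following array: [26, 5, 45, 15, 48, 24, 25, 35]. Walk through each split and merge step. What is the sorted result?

Merge sort trace:

Split: [26, 5, 45, 15, 48, 24, 25, 35] -> [26, 5, 45, 15] and [48, 24, 25, 35]
  Split: [26, 5, 45, 15] -> [26, 5] and [45, 15]
    Split: [26, 5] -> [26] and [5]
    Merge: [26] + [5] -> [5, 26]
    Split: [45, 15] -> [45] and [15]
    Merge: [45] + [15] -> [15, 45]
  Merge: [5, 26] + [15, 45] -> [5, 15, 26, 45]
  Split: [48, 24, 25, 35] -> [48, 24] and [25, 35]
    Split: [48, 24] -> [48] and [24]
    Merge: [48] + [24] -> [24, 48]
    Split: [25, 35] -> [25] and [35]
    Merge: [25] + [35] -> [25, 35]
  Merge: [24, 48] + [25, 35] -> [24, 25, 35, 48]
Merge: [5, 15, 26, 45] + [24, 25, 35, 48] -> [5, 15, 24, 25, 26, 35, 45, 48]

Final sorted array: [5, 15, 24, 25, 26, 35, 45, 48]

The merge sort proceeds by recursively splitting the array and merging sorted halves.
After all merges, the sorted array is [5, 15, 24, 25, 26, 35, 45, 48].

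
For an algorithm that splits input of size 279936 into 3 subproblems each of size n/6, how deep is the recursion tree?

For divide and conquer with division factor 6:

Problem sizes at each level:
Level 0: 279936
Level 1: 46656
Level 2: 7776
Level 3: 1296
Level 4: 216
Level 5: 36
Level 6: 6
Level 7: 1

The root is level 0 and the size-1 base case is level 7 (the tree spans levels 0 through 7, i.e. 8 levels counting the root), so the depth is the number of divisions: log_6(279936) = 7

The recursion tree depth is log_6(279936) = 7. At each level, the problem size is divided by 6, so it takes 7 divisions to reduce to a base case of size 1. The algorithm makes 3 recursive calls at each level.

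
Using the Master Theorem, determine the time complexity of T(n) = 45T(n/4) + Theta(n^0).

Master Theorem for T(n) = 45T(n/4) + O(n^0):

a = 45, b = 4, c = 0
log_b(a) = log_4(45) = 2.7459

Case 1: c = 0 < log_4(45) = 2.7459
T(n) = O(n^(log_4 45))

For T(n) = 45T(n/4) + O(n^0): log_4(45) = 2.7459. This is Case 1 of the Master Theorem (c < log_b(a), work dominated by leaves), giving O(n^(log_4 45)).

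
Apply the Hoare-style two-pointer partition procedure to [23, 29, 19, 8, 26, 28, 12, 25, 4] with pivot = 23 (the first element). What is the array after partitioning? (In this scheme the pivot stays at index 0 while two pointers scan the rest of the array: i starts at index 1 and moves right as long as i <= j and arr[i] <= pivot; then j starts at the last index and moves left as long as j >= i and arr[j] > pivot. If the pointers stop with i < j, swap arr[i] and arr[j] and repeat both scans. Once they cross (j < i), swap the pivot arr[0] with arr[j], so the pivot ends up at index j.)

Hoare-style two-pointer partition with pivot = 23:

Initial array: [23, 29, 19, 8, 26, 28, 12, 25, 4]

Pointers start at i = 1, j = 8.
i stops at index 1 (arr[1]=29 > 23), j stops at index 8 (arr[8]=4 <= 23): swap arr[1] and arr[8], array becomes [23, 4, 19, 8, 26, 28, 12, 25, 29]
i stops at index 4 (arr[4]=26 > 23), j stops at index 6 (arr[6]=12 <= 23): swap arr[4] and arr[6], array becomes [23, 4, 19, 8, 12, 28, 26, 25, 29]
i ends at 5, j ends at 4: the pointers have crossed (j < i), so scanning stops.

Swap pivot arr[0] with arr[4] to place pivot at position 4: [12, 4, 19, 8, 23, 28, 26, 25, 29]
Pivot position: 4

After partitioning with pivot 23, the array becomes [12, 4, 19, 8, 23, 28, 26, 25, 29]. The pivot is placed at index 4. All elements to the left of the pivot are <= 23, and all elements to the right are > 23.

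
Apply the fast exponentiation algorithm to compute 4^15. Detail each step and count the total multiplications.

Computing 4^15 by squaring (build up from 4^1; each line after the first costs one multiplication):

4^1 = 4
4^2 = (4^1)^2 = 4^2 = 16
4^3 = 4 * 4^2 = 4 * 16 = 64
4^6 = (4^3)^2 = 64^2 = 4096
4^7 = 4 * 4^6 = 4 * 4096 = 16384
4^14 = (4^7)^2 = 16384^2 = 268435456
4^15 = 4 * 4^14 = 4 * 268435456 = 1073741824

Result: 1073741824
Multiplications needed: 6 (6 lines after 4^1)

4^15 = 1073741824. Using exponentiation by squaring, this requires 6 multiplications. The key idea: if the exponent is even, square the half-power; if odd, multiply by the base once.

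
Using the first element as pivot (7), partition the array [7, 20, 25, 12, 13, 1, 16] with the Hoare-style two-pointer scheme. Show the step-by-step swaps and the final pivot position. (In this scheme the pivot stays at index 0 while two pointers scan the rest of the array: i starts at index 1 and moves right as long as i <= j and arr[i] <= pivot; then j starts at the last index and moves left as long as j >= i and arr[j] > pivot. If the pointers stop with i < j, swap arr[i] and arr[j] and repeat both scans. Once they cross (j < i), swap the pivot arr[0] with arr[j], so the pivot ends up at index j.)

Hoare-style two-pointer partition with pivot = 7:

Initial array: [7, 20, 25, 12, 13, 1, 16]

Pointers start at i = 1, j = 6.
i stops at index 1 (arr[1]=20 > 7), j stops at index 5 (arr[5]=1 <= 7): swap arr[1] and arr[5], array becomes [7, 1, 25, 12, 13, 20, 16]
i ends at 2, j ends at 1: the pointers have crossed (j < i), so scanning stops.

Swap pivot arr[0] with arr[1] to place pivot at position 1: [1, 7, 25, 12, 13, 20, 16]
Pivot position: 1

After partitioning with pivot 7, the array becomes [1, 7, 25, 12, 13, 20, 16]. The pivot is placed at index 1. All elements to the left of the pivot are <= 7, and all elements to the right are > 7.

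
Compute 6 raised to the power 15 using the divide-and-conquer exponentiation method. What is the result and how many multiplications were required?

Computing 6^15 by squaring (build up from 6^1; each line after the first costs one multiplication):

6^1 = 6
6^2 = (6^1)^2 = 6^2 = 36
6^3 = 6 * 6^2 = 6 * 36 = 216
6^6 = (6^3)^2 = 216^2 = 46656
6^7 = 6 * 6^6 = 6 * 46656 = 279936
6^14 = (6^7)^2 = 279936^2 = 78364164096
6^15 = 6 * 6^14 = 6 * 78364164096 = 470184984576

Result: 470184984576
Multiplications needed: 6 (6 lines after 6^1)

6^15 = 470184984576. Using exponentiation by squaring, this requires 6 multiplications. The key idea: if the exponent is even, square the half-power; if odd, multiply by the base once.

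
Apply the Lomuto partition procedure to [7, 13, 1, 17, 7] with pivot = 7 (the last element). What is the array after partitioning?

Lomuto partition with pivot = 7:

Initial array: [7, 13, 1, 17, 7]

arr[0]=7 <= 7: swap with position 0, array becomes [7, 13, 1, 17, 7]
arr[1]=13 > 7: no swap
arr[2]=1 <= 7: swap with position 1, array becomes [7, 1, 13, 17, 7]
arr[3]=17 > 7: no swap

Place pivot at position 2: [7, 1, 7, 17, 13]
Pivot position: 2

After partitioning with pivot 7, the array becomes [7, 1, 7, 17, 13]. The pivot is placed at index 2. All elements to the left of the pivot are <= 7, and all elements to the right are > 7.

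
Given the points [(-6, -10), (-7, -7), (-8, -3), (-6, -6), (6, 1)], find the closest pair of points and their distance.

Computing all pairwise distances among 5 points:

d((-6, -10), (-7, -7)) = 3.1623
d((-6, -10), (-8, -3)) = 7.2801
d((-6, -10), (-6, -6)) = 4.0
d((-6, -10), (6, 1)) = 16.2788
d((-7, -7), (-8, -3)) = 4.1231
d((-7, -7), (-6, -6)) = 1.4142 <-- minimum
d((-7, -7), (6, 1)) = 15.2643
d((-8, -3), (-6, -6)) = 3.6056
d((-8, -3), (6, 1)) = 14.5602
d((-6, -6), (6, 1)) = 13.8924

Closest pair: (-7, -7) and (-6, -6) with distance 1.4142

The closest pair is (-7, -7) and (-6, -6) with Euclidean distance 1.4142. For 5 points, brute-force pairwise comparison is shown above. For large n, the divide-and-conquer algorithm (sort by x, recurse on halves, check the dividing strip) achieves O(n log n).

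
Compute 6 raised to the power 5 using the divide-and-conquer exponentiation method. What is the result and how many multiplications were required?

Computing 6^5 by squaring (build up from 6^1; each line after the first costs one multiplication):

6^1 = 6
6^2 = (6^1)^2 = 6^2 = 36
6^4 = (6^2)^2 = 36^2 = 1296
6^5 = 6 * 6^4 = 6 * 1296 = 7776

Result: 7776
Multiplications needed: 3 (3 lines after 6^1)

6^5 = 7776. Using exponentiation by squaring, this requires 3 multiplications. The key idea: if the exponent is even, square the half-power; if odd, multiply by the base once.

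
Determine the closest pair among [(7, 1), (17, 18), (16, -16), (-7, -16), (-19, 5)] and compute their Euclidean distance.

Computing all pairwise distances among 5 points:

d((7, 1), (17, 18)) = 19.7231
d((7, 1), (16, -16)) = 19.2354 <-- minimum
d((7, 1), (-7, -16)) = 22.0227
d((7, 1), (-19, 5)) = 26.3059
d((17, 18), (16, -16)) = 34.0147
d((17, 18), (-7, -16)) = 41.6173
d((17, 18), (-19, 5)) = 38.2753
d((16, -16), (-7, -16)) = 23.0
d((16, -16), (-19, 5)) = 40.8167
d((-7, -16), (-19, 5)) = 24.1868

Closest pair: (7, 1) and (16, -16) with distance 19.2354

The closest pair is (7, 1) and (16, -16) with Euclidean distance 19.2354. For 5 points, brute-force pairwise comparison is shown above. For large n, the divide-and-conquer algorithm (sort by x, recurse on halves, check the dividing strip) achieves O(n log n).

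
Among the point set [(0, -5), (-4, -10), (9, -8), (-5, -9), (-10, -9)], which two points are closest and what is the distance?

Computing all pairwise distances among 5 points:

d((0, -5), (-4, -10)) = 6.4031
d((0, -5), (9, -8)) = 9.4868
d((0, -5), (-5, -9)) = 6.4031
d((0, -5), (-10, -9)) = 10.7703
d((-4, -10), (9, -8)) = 13.1529
d((-4, -10), (-5, -9)) = 1.4142 <-- minimum
d((-4, -10), (-10, -9)) = 6.0828
d((9, -8), (-5, -9)) = 14.0357
d((9, -8), (-10, -9)) = 19.0263
d((-5, -9), (-10, -9)) = 5.0

Closest pair: (-4, -10) and (-5, -9) with distance 1.4142

The closest pair is (-4, -10) and (-5, -9) with Euclidean distance 1.4142. For 5 points, brute-force pairwise comparison is shown above. For large n, the divide-and-conquer algorithm (sort by x, recurse on halves, check the dividing strip) achieves O(n log n).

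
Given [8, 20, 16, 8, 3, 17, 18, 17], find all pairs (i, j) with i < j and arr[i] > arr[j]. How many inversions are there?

Finding inversions in [8, 20, 16, 8, 3, 17, 18, 17]:

(0, 4): arr[0]=8 > arr[4]=3
(1, 2): arr[1]=20 > arr[2]=16
(1, 3): arr[1]=20 > arr[3]=8
(1, 4): arr[1]=20 > arr[4]=3
(1, 5): arr[1]=20 > arr[5]=17
(1, 6): arr[1]=20 > arr[6]=18
(1, 7): arr[1]=20 > arr[7]=17
(2, 3): arr[2]=16 > arr[3]=8
(2, 4): arr[2]=16 > arr[4]=3
(3, 4): arr[3]=8 > arr[4]=3
(6, 7): arr[6]=18 > arr[7]=17

Total inversions: 11

The array has 11 inversion(s): (0,4), (1,2), (1,3), (1,4), (1,5), (1,6), (1,7), (2,3), (2,4), (3,4), (6,7). Each pair (i,j) satisfies i < j and arr[i] > arr[j].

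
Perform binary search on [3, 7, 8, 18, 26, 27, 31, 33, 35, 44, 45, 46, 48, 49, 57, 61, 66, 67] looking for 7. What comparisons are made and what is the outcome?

Binary search for 7 in [3, 7, 8, 18, 26, 27, 31, 33, 35, 44, 45, 46, 48, 49, 57, 61, 66, 67]:

lo=0, hi=17, mid=8, arr[mid]=35 -> 35 > 7, search left half
lo=0, hi=7, mid=3, arr[mid]=18 -> 18 > 7, search left half
lo=0, hi=2, mid=1, arr[mid]=7 -> Found target at index 1!

Binary search finds 7 at index 1 after 3 comparisons. The search repeatedly halves the search space by comparing with the middle element.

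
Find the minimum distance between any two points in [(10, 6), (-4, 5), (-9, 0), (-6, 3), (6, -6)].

Computing all pairwise distances among 5 points:

d((10, 6), (-4, 5)) = 14.0357
d((10, 6), (-9, 0)) = 19.9249
d((10, 6), (-6, 3)) = 16.2788
d((10, 6), (6, -6)) = 12.6491
d((-4, 5), (-9, 0)) = 7.0711
d((-4, 5), (-6, 3)) = 2.8284 <-- minimum
d((-4, 5), (6, -6)) = 14.8661
d((-9, 0), (-6, 3)) = 4.2426
d((-9, 0), (6, -6)) = 16.1555
d((-6, 3), (6, -6)) = 15.0

Closest pair: (-4, 5) and (-6, 3) with distance 2.8284

The closest pair is (-4, 5) and (-6, 3) with Euclidean distance 2.8284. For 5 points, brute-force pairwise comparison is shown above. For large n, the divide-and-conquer algorithm (sort by x, recurse on halves, check the dividing strip) achieves O(n log n).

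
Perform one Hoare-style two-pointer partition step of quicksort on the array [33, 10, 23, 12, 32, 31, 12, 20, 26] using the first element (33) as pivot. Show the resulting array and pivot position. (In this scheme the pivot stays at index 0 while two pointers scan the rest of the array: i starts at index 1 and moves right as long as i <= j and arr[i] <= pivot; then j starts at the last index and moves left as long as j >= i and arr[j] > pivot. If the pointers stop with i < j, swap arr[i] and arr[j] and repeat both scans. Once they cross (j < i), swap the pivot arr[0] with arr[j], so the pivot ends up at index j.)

Hoare-style two-pointer partition with pivot = 33:

Initial array: [33, 10, 23, 12, 32, 31, 12, 20, 26]

Pointers start at i = 1, j = 8.
i ends at 9, j ends at 8: the pointers have crossed (j < i), so scanning stops.

Swap pivot arr[0] with arr[8] to place pivot at position 8: [26, 10, 23, 12, 32, 31, 12, 20, 33]
Pivot position: 8

After partitioning with pivot 33, the array becomes [26, 10, 23, 12, 32, 31, 12, 20, 33]. The pivot is placed at index 8. All elements to the left of the pivot are <= 33, and all elements to the right are > 33.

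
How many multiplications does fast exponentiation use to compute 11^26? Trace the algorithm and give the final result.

Computing 11^26 by squaring (build up from 11^1; each line after the first costs one multiplication):

11^1 = 11
11^2 = (11^1)^2 = 11^2 = 121
11^3 = 11 * 11^2 = 11 * 121 = 1331
11^6 = (11^3)^2 = 1331^2 = 1771561
11^12 = (11^6)^2 = 1771561^2 = 3138428376721
11^13 = 11 * 11^12 = 11 * 3138428376721 = 34522712143931
11^26 = (11^13)^2 = 34522712143931^2 = 1191817653772720942460132761

Result: 1191817653772720942460132761
Multiplications needed: 6 (6 lines after 11^1)

11^26 = 1191817653772720942460132761. Using exponentiation by squaring, this requires 6 multiplications. The key idea: if the exponent is even, square the half-power; if odd, multiply by the base once.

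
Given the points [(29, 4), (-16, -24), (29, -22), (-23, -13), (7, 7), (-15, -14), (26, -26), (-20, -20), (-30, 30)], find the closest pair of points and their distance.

Computing all pairwise distances among 9 points:

d((29, 4), (-16, -24)) = 53.0
d((29, 4), (29, -22)) = 26.0
d((29, 4), (-23, -13)) = 54.7083
d((29, 4), (7, 7)) = 22.2036
d((29, 4), (-15, -14)) = 47.5395
d((29, 4), (26, -26)) = 30.1496
d((29, 4), (-20, -20)) = 54.5619
d((29, 4), (-30, 30)) = 64.4748
d((-16, -24), (29, -22)) = 45.0444
d((-16, -24), (-23, -13)) = 13.0384
d((-16, -24), (7, 7)) = 38.6005
d((-16, -24), (-15, -14)) = 10.0499
d((-16, -24), (26, -26)) = 42.0476
d((-16, -24), (-20, -20)) = 5.6569
d((-16, -24), (-30, 30)) = 55.7853
d((29, -22), (-23, -13)) = 52.7731
d((29, -22), (7, 7)) = 36.4005
d((29, -22), (-15, -14)) = 44.7214
d((29, -22), (26, -26)) = 5.0 <-- minimum
d((29, -22), (-20, -20)) = 49.0408
d((29, -22), (-30, 30)) = 78.6448
d((-23, -13), (7, 7)) = 36.0555
d((-23, -13), (-15, -14)) = 8.0623
d((-23, -13), (26, -26)) = 50.6952
d((-23, -13), (-20, -20)) = 7.6158
d((-23, -13), (-30, 30)) = 43.566
d((7, 7), (-15, -14)) = 30.4138
d((7, 7), (26, -26)) = 38.0789
d((7, 7), (-20, -20)) = 38.1838
d((7, 7), (-30, 30)) = 43.566
d((-15, -14), (26, -26)) = 42.72
d((-15, -14), (-20, -20)) = 7.8102
d((-15, -14), (-30, 30)) = 46.4866
d((26, -26), (-20, -20)) = 46.3897
d((26, -26), (-30, 30)) = 79.196
d((-20, -20), (-30, 30)) = 50.9902

Closest pair: (29, -22) and (26, -26) with distance 5.0

The closest pair is (29, -22) and (26, -26) with Euclidean distance 5.0. For 9 points, brute-force pairwise comparison is shown above. For large n, the divide-and-conquer algorithm (sort by x, recurse on halves, check the dividing strip) achieves O(n log n).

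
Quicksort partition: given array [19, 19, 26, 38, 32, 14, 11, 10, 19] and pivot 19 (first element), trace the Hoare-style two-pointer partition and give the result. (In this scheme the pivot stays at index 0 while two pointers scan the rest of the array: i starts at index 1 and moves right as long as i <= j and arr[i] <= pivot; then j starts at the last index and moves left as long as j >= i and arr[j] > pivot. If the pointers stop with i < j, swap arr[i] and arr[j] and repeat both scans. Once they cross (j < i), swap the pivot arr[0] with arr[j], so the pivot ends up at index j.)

Hoare-style two-pointer partition with pivot = 19:

Initial array: [19, 19, 26, 38, 32, 14, 11, 10, 19]

Pointers start at i = 1, j = 8.
i stops at index 2 (arr[2]=26 > 19), j stops at index 8 (arr[8]=19 <= 19): swap arr[2] and arr[8], array becomes [19, 19, 19, 38, 32, 14, 11, 10, 26]
i stops at index 3 (arr[3]=38 > 19), j stops at index 7 (arr[7]=10 <= 19): swap arr[3] and arr[7], array becomes [19, 19, 19, 10, 32, 14, 11, 38, 26]
i stops at index 4 (arr[4]=32 > 19), j stops at index 6 (arr[6]=11 <= 19): swap arr[4] and arr[6], array becomes [19, 19, 19, 10, 11, 14, 32, 38, 26]
i ends at 6, j ends at 5: the pointers have crossed (j < i), so scanning stops.

Swap pivot arr[0] with arr[5] to place pivot at position 5: [14, 19, 19, 10, 11, 19, 32, 38, 26]
Pivot position: 5

After partitioning with pivot 19, the array becomes [14, 19, 19, 10, 11, 19, 32, 38, 26]. The pivot is placed at index 5. All elements to the left of the pivot are <= 19, and all elements to the right are > 19.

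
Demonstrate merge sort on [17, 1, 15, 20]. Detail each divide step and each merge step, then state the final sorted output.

Merge sort trace:

Split: [17, 1, 15, 20] -> [17, 1] and [15, 20]
  Split: [17, 1] -> [17] and [1]
  Merge: [17] + [1] -> [1, 17]
  Split: [15, 20] -> [15] and [20]
  Merge: [15] + [20] -> [15, 20]
Merge: [1, 17] + [15, 20] -> [1, 15, 17, 20]

Final sorted array: [1, 15, 17, 20]

The merge sort proceeds by recursively splitting the array and merging sorted halves.
After all merges, the sorted array is [1, 15, 17, 20].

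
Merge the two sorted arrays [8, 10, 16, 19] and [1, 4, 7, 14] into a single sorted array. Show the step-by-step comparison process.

Merging process:

Compare 8 vs 1: take 1 from right. Merged: [1]
Compare 8 vs 4: take 4 from right. Merged: [1, 4]
Compare 8 vs 7: take 7 from right. Merged: [1, 4, 7]
Compare 8 vs 14: take 8 from left. Merged: [1, 4, 7, 8]
Compare 10 vs 14: take 10 from left. Merged: [1, 4, 7, 8, 10]
Compare 16 vs 14: take 14 from right. Merged: [1, 4, 7, 8, 10, 14]
Append remaining from left: [16, 19]. Merged: [1, 4, 7, 8, 10, 14, 16, 19]

Final merged array: [1, 4, 7, 8, 10, 14, 16, 19]
Total comparisons: 6

The merged array is [1, 4, 7, 8, 10, 14, 16, 19], requiring 6 comparisons. The merge step runs in O(n) time where n is the total number of elements.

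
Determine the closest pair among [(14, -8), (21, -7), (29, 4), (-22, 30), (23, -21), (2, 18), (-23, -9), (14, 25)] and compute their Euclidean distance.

Computing all pairwise distances among 8 points:

d((14, -8), (21, -7)) = 7.0711 <-- minimum
d((14, -8), (29, 4)) = 19.2094
d((14, -8), (-22, 30)) = 52.345
d((14, -8), (23, -21)) = 15.8114
d((14, -8), (2, 18)) = 28.6356
d((14, -8), (-23, -9)) = 37.0135
d((14, -8), (14, 25)) = 33.0
d((21, -7), (29, 4)) = 13.6015
d((21, -7), (-22, 30)) = 56.7274
d((21, -7), (23, -21)) = 14.1421
d((21, -7), (2, 18)) = 31.4006
d((21, -7), (-23, -9)) = 44.0454
d((21, -7), (14, 25)) = 32.7567
d((29, 4), (-22, 30)) = 57.2451
d((29, 4), (23, -21)) = 25.7099
d((29, 4), (2, 18)) = 30.4138
d((29, 4), (-23, -9)) = 53.6004
d((29, 4), (14, 25)) = 25.807
d((-22, 30), (23, -21)) = 68.0147
d((-22, 30), (2, 18)) = 26.8328
d((-22, 30), (-23, -9)) = 39.0128
d((-22, 30), (14, 25)) = 36.3456
d((23, -21), (2, 18)) = 44.2945
d((23, -21), (-23, -9)) = 47.5395
d((23, -21), (14, 25)) = 46.8722
d((2, 18), (-23, -9)) = 36.7967
d((2, 18), (14, 25)) = 13.8924
d((-23, -9), (14, 25)) = 50.2494

Closest pair: (14, -8) and (21, -7) with distance 7.0711

The closest pair is (14, -8) and (21, -7) with Euclidean distance 7.0711. For 8 points, brute-force pairwise comparison is shown above. For large n, the divide-and-conquer algorithm (sort by x, recurse on halves, check the dividing strip) achieves O(n log n).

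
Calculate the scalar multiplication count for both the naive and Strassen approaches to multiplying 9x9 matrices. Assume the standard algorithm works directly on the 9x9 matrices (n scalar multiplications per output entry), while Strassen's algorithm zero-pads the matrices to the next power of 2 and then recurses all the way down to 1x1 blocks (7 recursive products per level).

Matrix multiplication for 9x9 matrices:

Strassen's algorithm requires power-of-2 dimensions. Pad 9x9 to 16x16 (next power of 2).

Standard algorithm: 9^3 = 729 multiplications
Strassen's algorithm: 7^(log2(16)) = 7^4 = 2401 multiplications
Difference: 729 - 2401 = -1672 (Strassen uses MORE here due to padding overhead — for small or just-over-power-of-2 n, padding can outweigh the per-level savings)

Standard: 729 multiplications (9^3). Strassen: 2401 multiplications (7^4, after padding to 16x16). Strassen reduces 8 recursive multiplications to 7 at each level.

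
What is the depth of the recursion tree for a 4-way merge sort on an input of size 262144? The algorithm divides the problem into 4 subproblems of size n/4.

For divide and conquer with division factor 4:

Problem sizes at each level:
Level 0: 262144
Level 1: 65536
Level 2: 16384
Level 3: 4096
Level 4: 1024
Level 5: 256
Level 6: 64
Level 7: 16
Level 8: 4
Level 9: 1

The root is level 0 and the size-1 base case is level 9 (the tree spans levels 0 through 9, i.e. 10 levels counting the root), so the depth is the number of divisions: log_4(262144) = 9

The recursion tree depth is log_4(262144) = 9. At each level, the problem size is divided by 4, so it takes 9 divisions to reduce to a base case of size 1. The algorithm makes 4 recursive calls at each level.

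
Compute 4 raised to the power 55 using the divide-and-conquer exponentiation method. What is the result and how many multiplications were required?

Computing 4^55 by squaring (build up from 4^1; each line after the first costs one multiplication):

4^1 = 4
4^2 = (4^1)^2 = 4^2 = 16
4^3 = 4 * 4^2 = 4 * 16 = 64
4^6 = (4^3)^2 = 64^2 = 4096
4^12 = (4^6)^2 = 4096^2 = 16777216
4^13 = 4 * 4^12 = 4 * 16777216 = 67108864
4^26 = (4^13)^2 = 67108864^2 = 4503599627370496
4^27 = 4 * 4^26 = 4 * 4503599627370496 = 18014398509481984
4^54 = (4^27)^2 = 18014398509481984^2 = 324518553658426726783156020576256
4^55 = 4 * 4^54 = 4 * 324518553658426726783156020576256 = 1298074214633706907132624082305024

Result: 1298074214633706907132624082305024
Multiplications needed: 9 (9 lines after 4^1)

4^55 = 1298074214633706907132624082305024. Using exponentiation by squaring, this requires 9 multiplications. The key idea: if the exponent is even, square the half-power; if odd, multiply by the base once.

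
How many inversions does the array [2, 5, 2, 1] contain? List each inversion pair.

Finding inversions in [2, 5, 2, 1]:

(0, 3): arr[0]=2 > arr[3]=1
(1, 2): arr[1]=5 > arr[2]=2
(1, 3): arr[1]=5 > arr[3]=1
(2, 3): arr[2]=2 > arr[3]=1

Total inversions: 4

The array has 4 inversion(s): (0,3), (1,2), (1,3), (2,3). Each pair (i,j) satisfies i < j and arr[i] > arr[j].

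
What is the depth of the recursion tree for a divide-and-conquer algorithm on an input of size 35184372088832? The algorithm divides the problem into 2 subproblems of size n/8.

For divide and conquer with division factor 8:

Problem sizes at each level:
Level 0: 35184372088832
Level 1: 4398046511104
Level 2: 549755813888
Level 3: 68719476736
Level 4: 8589934592
Level 5: 1073741824
Level 6: 134217728
Level 7: 16777216
Level 8: 2097152
Level 9: 262144
Level 10: 32768
Level 11: 4096
Level 12: 512
Level 13: 64
Level 14: 8
Level 15: 1

The root is level 0 and the size-1 base case is level 15 (the tree spans levels 0 through 15, i.e. 16 levels counting the root), so the depth is the number of divisions: log_8(35184372088832) = 15

The recursion tree depth is log_8(35184372088832) = 15. At each level, the problem size is divided by 8, so it takes 15 divisions to reduce to a base case of size 1. The algorithm makes 2 recursive calls at each level.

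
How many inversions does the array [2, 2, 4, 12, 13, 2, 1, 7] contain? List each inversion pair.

Finding inversions in [2, 2, 4, 12, 13, 2, 1, 7]:

(0, 6): arr[0]=2 > arr[6]=1
(1, 6): arr[1]=2 > arr[6]=1
(2, 5): arr[2]=4 > arr[5]=2
(2, 6): arr[2]=4 > arr[6]=1
(3, 5): arr[3]=12 > arr[5]=2
(3, 6): arr[3]=12 > arr[6]=1
(3, 7): arr[3]=12 > arr[7]=7
(4, 5): arr[4]=13 > arr[5]=2
(4, 6): arr[4]=13 > arr[6]=1
(4, 7): arr[4]=13 > arr[7]=7
(5, 6): arr[5]=2 > arr[6]=1

Total inversions: 11

The array has 11 inversion(s): (0,6), (1,6), (2,5), (2,6), (3,5), (3,6), (3,7), (4,5), (4,6), (4,7), (5,6). Each pair (i,j) satisfies i < j and arr[i] > arr[j].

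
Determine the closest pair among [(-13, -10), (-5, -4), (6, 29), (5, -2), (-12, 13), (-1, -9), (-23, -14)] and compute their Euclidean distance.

Computing all pairwise distances among 7 points:

d((-13, -10), (-5, -4)) = 10.0
d((-13, -10), (6, 29)) = 43.382
d((-13, -10), (5, -2)) = 19.6977
d((-13, -10), (-12, 13)) = 23.0217
d((-13, -10), (-1, -9)) = 12.0416
d((-13, -10), (-23, -14)) = 10.7703
d((-5, -4), (6, 29)) = 34.7851
d((-5, -4), (5, -2)) = 10.198
d((-5, -4), (-12, 13)) = 18.3848
d((-5, -4), (-1, -9)) = 6.4031 <-- minimum
d((-5, -4), (-23, -14)) = 20.5913
d((6, 29), (5, -2)) = 31.0161
d((6, 29), (-12, 13)) = 24.0832
d((6, 29), (-1, -9)) = 38.6394
d((6, 29), (-23, -14)) = 51.8652
d((5, -2), (-12, 13)) = 22.6716
d((5, -2), (-1, -9)) = 9.2195
d((5, -2), (-23, -14)) = 30.4631
d((-12, 13), (-1, -9)) = 24.5967
d((-12, 13), (-23, -14)) = 29.1548
d((-1, -9), (-23, -14)) = 22.561

Closest pair: (-5, -4) and (-1, -9) with distance 6.4031

The closest pair is (-5, -4) and (-1, -9) with Euclidean distance 6.4031. For 7 points, brute-force pairwise comparison is shown above. For large n, the divide-and-conquer algorithm (sort by x, recurse on halves, check the dividing strip) achieves O(n log n).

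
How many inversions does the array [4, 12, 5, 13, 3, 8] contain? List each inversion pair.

Finding inversions in [4, 12, 5, 13, 3, 8]:

(0, 4): arr[0]=4 > arr[4]=3
(1, 2): arr[1]=12 > arr[2]=5
(1, 4): arr[1]=12 > arr[4]=3
(1, 5): arr[1]=12 > arr[5]=8
(2, 4): arr[2]=5 > arr[4]=3
(3, 4): arr[3]=13 > arr[4]=3
(3, 5): arr[3]=13 > arr[5]=8

Total inversions: 7

The array has 7 inversion(s): (0,4), (1,2), (1,4), (1,5), (2,4), (3,4), (3,5). Each pair (i,j) satisfies i < j and arr[i] > arr[j].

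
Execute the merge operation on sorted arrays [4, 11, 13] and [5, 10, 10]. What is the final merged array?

Merging process:

Compare 4 vs 5: take 4 from left. Merged: [4]
Compare 11 vs 5: take 5 from right. Merged: [4, 5]
Compare 11 vs 10: take 10 from right. Merged: [4, 5, 10]
Compare 11 vs 10: take 10 from right. Merged: [4, 5, 10, 10]
Append remaining from left: [11, 13]. Merged: [4, 5, 10, 10, 11, 13]

Final merged array: [4, 5, 10, 10, 11, 13]
Total comparisons: 4

The merged array is [4, 5, 10, 10, 11, 13], requiring 4 comparisons. The merge step runs in O(n) time where n is the total number of elements.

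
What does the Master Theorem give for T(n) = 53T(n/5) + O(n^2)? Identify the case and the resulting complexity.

Master Theorem for T(n) = 53T(n/5) + O(n^2):

a = 53, b = 5, c = 2
log_b(a) = log_5(53) = 2.4669

Case 1: c = 2 < log_5(53) = 2.4669
T(n) = O(n^(log_5 53))

For T(n) = 53T(n/5) + O(n^2): log_5(53) = 2.4669. This is Case 1 of the Master Theorem (c < log_b(a), work dominated by leaves), giving O(n^(log_5 53)).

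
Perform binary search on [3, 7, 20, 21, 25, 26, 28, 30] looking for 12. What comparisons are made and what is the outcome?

Binary search for 12 in [3, 7, 20, 21, 25, 26, 28, 30]:

lo=0, hi=7, mid=3, arr[mid]=21 -> 21 > 12, search left half
lo=0, hi=2, mid=1, arr[mid]=7 -> 7 < 12, search right half
lo=2, hi=2, mid=2, arr[mid]=20 -> 20 > 12, search left half
lo=2 > hi=1, target 12 not found

Binary search determines that 12 is not in the array after 3 comparisons. The search space was exhausted without finding the target.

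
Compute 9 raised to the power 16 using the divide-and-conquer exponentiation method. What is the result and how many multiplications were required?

Computing 9^16 by squaring (build up from 9^1; each line after the first costs one multiplication):

9^1 = 9
9^2 = (9^1)^2 = 9^2 = 81
9^4 = (9^2)^2 = 81^2 = 6561
9^8 = (9^4)^2 = 6561^2 = 43046721
9^16 = (9^8)^2 = 43046721^2 = 1853020188851841

Result: 1853020188851841
Multiplications needed: 4 (4 lines after 9^1)

9^16 = 1853020188851841. Using exponentiation by squaring, this requires 4 multiplications. The key idea: if the exponent is even, square the half-power; if odd, multiply by the base once.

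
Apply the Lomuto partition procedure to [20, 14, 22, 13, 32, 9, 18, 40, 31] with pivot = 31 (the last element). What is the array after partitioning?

Lomuto partition with pivot = 31:

Initial array: [20, 14, 22, 13, 32, 9, 18, 40, 31]

arr[0]=20 <= 31: swap with position 0, array becomes [20, 14, 22, 13, 32, 9, 18, 40, 31]
arr[1]=14 <= 31: swap with position 1, array becomes [20, 14, 22, 13, 32, 9, 18, 40, 31]
arr[2]=22 <= 31: swap with position 2, array becomes [20, 14, 22, 13, 32, 9, 18, 40, 31]
arr[3]=13 <= 31: swap with position 3, array becomes [20, 14, 22, 13, 32, 9, 18, 40, 31]
arr[4]=32 > 31: no swap
arr[5]=9 <= 31: swap with position 4, array becomes [20, 14, 22, 13, 9, 32, 18, 40, 31]
arr[6]=18 <= 31: swap with position 5, array becomes [20, 14, 22, 13, 9, 18, 32, 40, 31]
arr[7]=40 > 31: no swap

Place pivot at position 6: [20, 14, 22, 13, 9, 18, 31, 40, 32]
Pivot position: 6

After partitioning with pivot 31, the array becomes [20, 14, 22, 13, 9, 18, 31, 40, 32]. The pivot is placed at index 6. All elements to the left of the pivot are <= 31, and all elements to the right are > 31.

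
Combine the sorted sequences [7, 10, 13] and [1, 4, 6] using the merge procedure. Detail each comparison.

Merging process:

Compare 7 vs 1: take 1 from right. Merged: [1]
Compare 7 vs 4: take 4 from right. Merged: [1, 4]
Compare 7 vs 6: take 6 from right. Merged: [1, 4, 6]
Append remaining from left: [7, 10, 13]. Merged: [1, 4, 6, 7, 10, 13]

Final merged array: [1, 4, 6, 7, 10, 13]
Total comparisons: 3

The merged array is [1, 4, 6, 7, 10, 13], requiring 3 comparisons. The merge step runs in O(n) time where n is the total number of elements.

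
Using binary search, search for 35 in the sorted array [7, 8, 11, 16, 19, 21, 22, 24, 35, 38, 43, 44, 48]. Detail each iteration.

Binary search for 35 in [7, 8, 11, 16, 19, 21, 22, 24, 35, 38, 43, 44, 48]:

lo=0, hi=12, mid=6, arr[mid]=22 -> 22 < 35, search right half
lo=7, hi=12, mid=9, arr[mid]=38 -> 38 > 35, search left half
lo=7, hi=8, mid=7, arr[mid]=24 -> 24 < 35, search right half
lo=8, hi=8, mid=8, arr[mid]=35 -> Found target at index 8!

Binary search finds 35 at index 8 after 4 comparisons. The search repeatedly halves the search space by comparing with the middle element.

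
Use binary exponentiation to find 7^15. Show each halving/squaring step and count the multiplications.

Computing 7^15 by squaring (build up from 7^1; each line after the first costs one multiplication):

7^1 = 7
7^2 = (7^1)^2 = 7^2 = 49
7^3 = 7 * 7^2 = 7 * 49 = 343
7^6 = (7^3)^2 = 343^2 = 117649
7^7 = 7 * 7^6 = 7 * 117649 = 823543
7^14 = (7^7)^2 = 823543^2 = 678223072849
7^15 = 7 * 7^14 = 7 * 678223072849 = 4747561509943

Result: 4747561509943
Multiplications needed: 6 (6 lines after 7^1)

7^15 = 4747561509943. Using exponentiation by squaring, this requires 6 multiplications. The key idea: if the exponent is even, square the half-power; if odd, multiply by the base once.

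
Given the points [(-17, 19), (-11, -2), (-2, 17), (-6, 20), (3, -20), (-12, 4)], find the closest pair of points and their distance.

Computing all pairwise distances among 6 points:

d((-17, 19), (-11, -2)) = 21.8403
d((-17, 19), (-2, 17)) = 15.1327
d((-17, 19), (-6, 20)) = 11.0454
d((-17, 19), (3, -20)) = 43.8292
d((-17, 19), (-12, 4)) = 15.8114
d((-11, -2), (-2, 17)) = 21.0238
d((-11, -2), (-6, 20)) = 22.561
d((-11, -2), (3, -20)) = 22.8035
d((-11, -2), (-12, 4)) = 6.0828
d((-2, 17), (-6, 20)) = 5.0 <-- minimum
d((-2, 17), (3, -20)) = 37.3363
d((-2, 17), (-12, 4)) = 16.4012
d((-6, 20), (3, -20)) = 41.0
d((-6, 20), (-12, 4)) = 17.088
d((3, -20), (-12, 4)) = 28.3019

Closest pair: (-2, 17) and (-6, 20) with distance 5.0

The closest pair is (-2, 17) and (-6, 20) with Euclidean distance 5.0. For 6 points, brute-force pairwise comparison is shown above. For large n, the divide-and-conquer algorithm (sort by x, recurse on halves, check the dividing strip) achieves O(n log n).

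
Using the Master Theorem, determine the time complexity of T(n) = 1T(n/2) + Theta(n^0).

Master Theorem for T(n) = 1T(n/2) + O(n^0):

a = 1, b = 2, c = 0
log_b(a) = log_2(1) = 0.0000

Case 2: c = 0 = log_2(1) = 0.0000
T(n) = O(n^0 log n) = O(log n)

For T(n) = 1T(n/2) + O(n^0): log_2(1) = 0.0000. This is Case 2 of the Master Theorem (c = log_b(a), equal work at all levels), giving O(log n).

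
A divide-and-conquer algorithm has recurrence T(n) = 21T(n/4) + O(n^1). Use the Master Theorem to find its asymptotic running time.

Master Theorem for T(n) = 21T(n/4) + O(n^1):

a = 21, b = 4, c = 1
log_b(a) = log_4(21) = 2.1962

Case 1: c = 1 < log_4(21) = 2.1962
T(n) = O(n^(log_4 21))

For T(n) = 21T(n/4) + O(n^1): log_4(21) = 2.1962. This is Case 1 of the Master Theorem (c < log_b(a), work dominated by leaves), giving O(n^(log_4 21)).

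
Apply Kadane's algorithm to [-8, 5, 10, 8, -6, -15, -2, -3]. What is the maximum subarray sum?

Using Kadane's algorithm on [-8, 5, 10, 8, -6, -15, -2, -3]:

Scanning through the array:
Position 1 (value 5): max_ending_here = 5, max_so_far = 5
Position 2 (value 10): max_ending_here = 15, max_so_far = 15
Position 3 (value 8): max_ending_here = 23, max_so_far = 23
Position 4 (value -6): max_ending_here = 17, max_so_far = 23
Position 5 (value -15): max_ending_here = 2, max_so_far = 23
Position 6 (value -2): max_ending_here = 0, max_so_far = 23
Position 7 (value -3): max_ending_here = -3, max_so_far = 23

Maximum subarray: [5, 10, 8]
Maximum sum: 23

The maximum subarray is [5, 10, 8] with sum 23. This subarray runs from index 1 to index 3.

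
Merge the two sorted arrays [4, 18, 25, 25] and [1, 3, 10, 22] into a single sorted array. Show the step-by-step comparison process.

Merging process:

Compare 4 vs 1: take 1 from right. Merged: [1]
Compare 4 vs 3: take 3 from right. Merged: [1, 3]
Compare 4 vs 10: take 4 from left. Merged: [1, 3, 4]
Compare 18 vs 10: take 10 from right. Merged: [1, 3, 4, 10]
Compare 18 vs 22: take 18 from left. Merged: [1, 3, 4, 10, 18]
Compare 25 vs 22: take 22 from right. Merged: [1, 3, 4, 10, 18, 22]
Append remaining from left: [25, 25]. Merged: [1, 3, 4, 10, 18, 22, 25, 25]

Final merged array: [1, 3, 4, 10, 18, 22, 25, 25]
Total comparisons: 6

The merged array is [1, 3, 4, 10, 18, 22, 25, 25], requiring 6 comparisons. The merge step runs in O(n) time where n is the total number of elements.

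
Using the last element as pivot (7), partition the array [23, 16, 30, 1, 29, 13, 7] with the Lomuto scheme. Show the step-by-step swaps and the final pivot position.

Lomuto partition with pivot = 7:

Initial array: [23, 16, 30, 1, 29, 13, 7]

arr[0]=23 > 7: no swap
arr[1]=16 > 7: no swap
arr[2]=30 > 7: no swap
arr[3]=1 <= 7: swap with position 0, array becomes [1, 16, 30, 23, 29, 13, 7]
arr[4]=29 > 7: no swap
arr[5]=13 > 7: no swap

Place pivot at position 1: [1, 7, 30, 23, 29, 13, 16]
Pivot position: 1

After partitioning with pivot 7, the array becomes [1, 7, 30, 23, 29, 13, 16]. The pivot is placed at index 1. All elements to the left of the pivot are <= 7, and all elements to the right are > 7.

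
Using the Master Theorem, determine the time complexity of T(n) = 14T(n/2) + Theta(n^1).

Master Theorem for T(n) = 14T(n/2) + O(n^1):

a = 14, b = 2, c = 1
log_b(a) = log_2(14) = 3.8074

Case 1: c = 1 < log_2(14) = 3.8074
T(n) = O(n^(log_2 14))

For T(n) = 14T(n/2) + O(n^1): log_2(14) = 3.8074. This is Case 1 of the Master Theorem (c < log_b(a), work dominated by leaves), giving O(n^(log_2 14)).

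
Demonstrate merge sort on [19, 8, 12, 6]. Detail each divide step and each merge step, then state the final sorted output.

Merge sort trace:

Split: [19, 8, 12, 6] -> [19, 8] and [12, 6]
  Split: [19, 8] -> [19] and [8]
  Merge: [19] + [8] -> [8, 19]
  Split: [12, 6] -> [12] and [6]
  Merge: [12] + [6] -> [6, 12]
Merge: [8, 19] + [6, 12] -> [6, 8, 12, 19]

Final sorted array: [6, 8, 12, 19]

The merge sort proceeds by recursively splitting the array and merging sorted halves.
After all merges, the sorted array is [6, 8, 12, 19].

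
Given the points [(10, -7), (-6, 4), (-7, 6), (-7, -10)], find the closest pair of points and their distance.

Computing all pairwise distances among 4 points:

d((10, -7), (-6, 4)) = 19.4165
d((10, -7), (-7, 6)) = 21.4009
d((10, -7), (-7, -10)) = 17.2627
d((-6, 4), (-7, 6)) = 2.2361 <-- minimum
d((-6, 4), (-7, -10)) = 14.0357
d((-7, 6), (-7, -10)) = 16.0

Closest pair: (-6, 4) and (-7, 6) with distance 2.2361

The closest pair is (-6, 4) and (-7, 6) with Euclidean distance 2.2361. For 4 points, brute-force pairwise comparison is shown above. For large n, the divide-and-conquer algorithm (sort by x, recurse on halves, check the dividing strip) achieves O(n log n).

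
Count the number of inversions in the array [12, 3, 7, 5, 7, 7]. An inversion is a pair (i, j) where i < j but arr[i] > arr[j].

Finding inversions in [12, 3, 7, 5, 7, 7]:

(0, 1): arr[0]=12 > arr[1]=3
(0, 2): arr[0]=12 > arr[2]=7
(0, 3): arr[0]=12 > arr[3]=5
(0, 4): arr[0]=12 > arr[4]=7
(0, 5): arr[0]=12 > arr[5]=7
(2, 3): arr[2]=7 > arr[3]=5

Total inversions: 6

The array has 6 inversion(s): (0,1), (0,2), (0,3), (0,4), (0,5), (2,3). Each pair (i,j) satisfies i < j and arr[i] > arr[j].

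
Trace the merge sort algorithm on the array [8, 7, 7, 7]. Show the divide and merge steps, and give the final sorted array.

Merge sort trace:

Split: [8, 7, 7, 7] -> [8, 7] and [7, 7]
  Split: [8, 7] -> [8] and [7]
  Merge: [8] + [7] -> [7, 8]
  Split: [7, 7] -> [7] and [7]
  Merge: [7] + [7] -> [7, 7]
Merge: [7, 8] + [7, 7] -> [7, 7, 7, 8]

Final sorted array: [7, 7, 7, 8]

The merge sort proceeds by recursively splitting the array and merging sorted halves.
After all merges, the sorted array is [7, 7, 7, 8].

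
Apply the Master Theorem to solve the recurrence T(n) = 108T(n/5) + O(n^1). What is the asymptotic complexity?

Master Theorem for T(n) = 108T(n/5) + O(n^1):

a = 108, b = 5, c = 1
log_b(a) = log_5(108) = 2.9092

Case 1: c = 1 < log_5(108) = 2.9092
T(n) = O(n^(log_5 108))

For T(n) = 108T(n/5) + O(n^1): log_5(108) = 2.9092. This is Case 1 of the Master Theorem (c < log_b(a), work dominated by leaves), giving O(n^(log_5 108)).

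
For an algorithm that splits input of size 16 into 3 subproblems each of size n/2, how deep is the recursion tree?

For divide and conquer with division factor 2:

Problem sizes at each level:
Level 0: 16
Level 1: 8
Level 2: 4
Level 3: 2
Level 4: 1

The root is level 0 and the size-1 base case is level 4 (the tree spans levels 0 through 4, i.e. 5 levels counting the root), so the depth is the number of divisions: log_2(16) = 4

The recursion tree depth is log_2(16) = 4. At each level, the problem size is divided by 2, so it takes 4 divisions to reduce to a base case of size 1. The algorithm makes 3 recursive calls at each level.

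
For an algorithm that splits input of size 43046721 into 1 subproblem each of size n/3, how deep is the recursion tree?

For divide and conquer with division factor 3:

Problem sizes at each level:
Level 0: 43046721
Level 1: 14348907
Level 2: 4782969
Level 3: 1594323
Level 4: 531441
Level 5: 177147
Level 6: 59049
Level 7: 19683
Level 8: 6561
Level 9: 2187
Level 10: 729
Level 11: 243
Level 12: 81
Level 13: 27
Level 14: 9
Level 15: 3
Level 16: 1

The root is level 0 and the size-1 base case is level 16 (the tree spans levels 0 through 16, i.e. 17 levels counting the root), so the depth is the number of divisions: log_3(43046721) = 16

The recursion tree depth is log_3(43046721) = 16. At each level, the problem size is divided by 3, so it takes 16 divisions to reduce to a base case of size 1. The algorithm makes 1 recursive call at each level.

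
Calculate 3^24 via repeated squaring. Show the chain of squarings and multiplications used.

Computing 3^24 by squaring (build up from 3^1; each line after the first costs one multiplication):

3^1 = 3
3^2 = (3^1)^2 = 3^2 = 9
3^3 = 3 * 3^2 = 3 * 9 = 27
3^6 = (3^3)^2 = 27^2 = 729
3^12 = (3^6)^2 = 729^2 = 531441
3^24 = (3^12)^2 = 531441^2 = 282429536481

Result: 282429536481
Multiplications needed: 5 (5 lines after 3^1)

3^24 = 282429536481. Using exponentiation by squaring, this requires 5 multiplications. The key idea: if the exponent is even, square the half-power; if odd, multiply by the base once.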